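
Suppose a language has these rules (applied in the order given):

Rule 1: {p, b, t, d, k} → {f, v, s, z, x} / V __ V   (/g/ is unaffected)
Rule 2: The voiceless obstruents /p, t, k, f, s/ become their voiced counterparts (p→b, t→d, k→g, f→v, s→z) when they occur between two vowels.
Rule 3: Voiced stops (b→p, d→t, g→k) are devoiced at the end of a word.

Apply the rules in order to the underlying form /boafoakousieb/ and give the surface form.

boavoaxouziep

Rule 1 (intervocalic spirantization): /k/ is a stop between vowels /a/ and /o/, so it spirantizes to the fricative [x]. /boafoakousieb/ → boafoaxousieb.
Rule 2 (intervocalic voicing): /f/ is a voiceless obstruent between vowels /a/ and /o/, so it voices to [v]. /s/ is a voiceless obstruent between vowels /u/ and /i/, so it voices to [z]. /boafoaxousieb/ → boavoaxouzieb.
Rule 3 (final devoicing): /b/ is a voiced stop in word-final position, so it devoices to [p]. /boavoaxouzieb/ → boavoaxouziep.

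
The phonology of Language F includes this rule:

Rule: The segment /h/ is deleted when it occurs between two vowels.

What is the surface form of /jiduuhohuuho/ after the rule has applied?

/h/ occurs between vowels /u/ and /o/, so it deletes.
/h/ occurs between vowels /o/ and /u/, so it deletes.
/h/ occurs between vowels /u/ and /o/, so it deletes.
Surface form: [jiduuouuo].

jiduuouuo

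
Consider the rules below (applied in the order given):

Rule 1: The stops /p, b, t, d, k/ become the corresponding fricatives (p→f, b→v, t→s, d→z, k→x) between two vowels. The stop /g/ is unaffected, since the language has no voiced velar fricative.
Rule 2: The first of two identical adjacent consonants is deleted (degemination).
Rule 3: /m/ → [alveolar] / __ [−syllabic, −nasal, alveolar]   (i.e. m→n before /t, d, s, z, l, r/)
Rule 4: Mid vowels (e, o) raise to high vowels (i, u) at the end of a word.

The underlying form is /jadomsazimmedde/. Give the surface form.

Rule 1 (intervocalic spirantization): /d/ is a stop between vowels /a/ and /o/, so it spirantizes to the fricative [z]. /jadomsazimmedde/ → jazomsazimmedde.
Rule 2 (degemination): /mm/ is a geminate; the first /m/ deletes. /dd/ is a geminate; the first /d/ deletes. /jazomsazimmedde/ → jazomsazimede.
Rule 3 (nasal place assimilation): /m/ precedes the alveolar consonant /s/, so it assimilates in place to [n]. /jazomsazimede/ → jazonsazimede.
Rule 4 (final vowel raising): /e/ is a mid vowel in word-final position, so it raises to [i]. /jazonsazimede/ → jazonsazimedi.

jazonsazimedi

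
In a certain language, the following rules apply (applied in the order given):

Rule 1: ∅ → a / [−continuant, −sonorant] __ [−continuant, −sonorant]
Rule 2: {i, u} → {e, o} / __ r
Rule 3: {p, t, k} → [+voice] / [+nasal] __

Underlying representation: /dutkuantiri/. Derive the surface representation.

dutakuanderi

Rule 1 (stop-cluster a-epenthesis): /t/ and /k/ form a stop–stop cluster, so [a] is inserted between them. /dutkuantiri/ → dutakuantiri.
Rule 2 (pre-rhotic lowering): /i/ is a high vowel immediately before /r/, so it lowers to [e]. /dutakuantiri/ → dutakuanteri.
Rule 3 (post-nasal voicing): /t/ is a voiceless stop immediately after the nasal /n/, so it voices to [d]. /dutakuanteri/ → dutakuanderi.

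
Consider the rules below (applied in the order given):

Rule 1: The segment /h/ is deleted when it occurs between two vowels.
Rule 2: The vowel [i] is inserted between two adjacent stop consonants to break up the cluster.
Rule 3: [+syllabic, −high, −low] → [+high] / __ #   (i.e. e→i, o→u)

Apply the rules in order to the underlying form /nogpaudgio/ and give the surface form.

nogipaudigiu

Rule 1 (intervocalic h-deletion): no segment meets the environment; /nogpaudgio/ is unchanged.
Rule 2 (stop-cluster i-epenthesis): /g/ and /p/ form a stop–stop cluster, so [i] is inserted between them. /d/ and /g/ form a stop–stop cluster, so [i] is inserted between them. /nogpaudgio/ → nogipaudigio.
Rule 3 (final vowel raising): /o/ is a mid vowel in word-final position, so it raises to [u]. /nogipaudigio/ → nogipaudigiu.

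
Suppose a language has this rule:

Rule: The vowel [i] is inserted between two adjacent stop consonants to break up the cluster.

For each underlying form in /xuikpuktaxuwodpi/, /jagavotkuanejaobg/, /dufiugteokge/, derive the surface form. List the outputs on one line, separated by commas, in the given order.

/xuikpuktaxuwodpi/: /k/ and /p/ form a stop–stop cluster, so [i] is inserted between them. /k/ and /t/ form a stop–stop cluster, so [i] is inserted between them. /d/ and /p/ form a stop–stop cluster, so [i] is inserted between them. → [xuikipukitaxuwodipi].
/jagavotkuanejaobg/: /t/ and /k/ form a stop–stop cluster, so [i] is inserted between them. /b/ and /g/ form a stop–stop cluster, so [i] is inserted between them. → [jagavotikuanejaobig].
/dufiugteokge/: /g/ and /t/ form a stop–stop cluster, so [i] is inserted between them. /k/ and /g/ form a stop–stop cluster, so [i] is inserted between them. → [dufiugiteokige].

xuikipukitaxuwodipi, jagavotikuanejaobig, dufiugiteokige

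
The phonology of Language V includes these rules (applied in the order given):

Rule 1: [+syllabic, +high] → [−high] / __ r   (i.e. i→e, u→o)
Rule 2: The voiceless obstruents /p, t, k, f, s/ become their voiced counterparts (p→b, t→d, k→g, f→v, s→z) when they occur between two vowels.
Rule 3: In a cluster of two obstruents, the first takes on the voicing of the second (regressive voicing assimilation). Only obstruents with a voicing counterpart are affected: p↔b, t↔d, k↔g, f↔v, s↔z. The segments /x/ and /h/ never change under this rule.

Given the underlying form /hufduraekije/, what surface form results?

huvdoraegije

Rule 1 (pre-rhotic lowering): /u/ is a high vowel immediately before /r/, so it lowers to [o]. /hufduraekije/ → hufdoraekije.
Rule 2 (intervocalic voicing): /k/ is a voiceless obstruent between vowels /e/ and /i/, so it voices to [g]. /hufdoraekije/ → hufdoraegije.
Rule 3 (regressive voicing assimilation): /f/ precedes the voiced obstruent /d/, so it voices to [v] by assimilation. /hufdoraegije/ → huvdoraegije.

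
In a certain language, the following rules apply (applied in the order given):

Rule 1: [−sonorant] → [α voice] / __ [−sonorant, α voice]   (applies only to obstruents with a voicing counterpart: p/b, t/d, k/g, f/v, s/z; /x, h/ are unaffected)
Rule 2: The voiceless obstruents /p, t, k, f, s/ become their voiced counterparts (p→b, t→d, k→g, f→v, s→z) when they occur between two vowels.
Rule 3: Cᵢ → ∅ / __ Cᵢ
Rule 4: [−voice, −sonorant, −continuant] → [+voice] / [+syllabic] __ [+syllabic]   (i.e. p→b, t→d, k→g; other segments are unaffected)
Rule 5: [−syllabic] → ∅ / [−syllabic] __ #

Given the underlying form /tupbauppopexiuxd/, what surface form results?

Rule 1 (regressive voicing assimilation): /p/ precedes the voiced obstruent /b/, so it voices to [b] by assimilation. /tupbauppopexiuxd/ → tubbauppopexiuxd.
Rule 2 (intervocalic voicing): /p/ is a voiceless obstruent between vowels /o/ and /e/, so it voices to [b]. /tubbauppopexiuxd/ → tubbauppobexiuxd.
Rule 3 (degemination): /bb/ is a geminate; the first /b/ deletes. /pp/ is a geminate; the first /p/ deletes. /tubbauppobexiuxd/ → tubaupobexiuxd.
Rule 4 (intervocalic voicing): /p/ is a voiceless stop between vowels /u/ and /o/, so it voices to [b]. /tubaupobexiuxd/ → tubaubobexiuxd.
Rule 5 (final cluster simplification): /d/ is the second consonant of a word-final cluster /xd/, so it deletes. /tubaubobexiuxd/ → tubaubobexiux.

tubaubobexiux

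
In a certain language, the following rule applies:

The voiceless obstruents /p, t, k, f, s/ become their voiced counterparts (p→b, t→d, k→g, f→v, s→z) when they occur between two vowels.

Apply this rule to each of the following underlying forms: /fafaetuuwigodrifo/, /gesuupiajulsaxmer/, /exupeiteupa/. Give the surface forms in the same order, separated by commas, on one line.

favaeduuwigodrivo, gezuubiajulsaxmer, exubeideuba

/fafaetuuwigodrifo/: /f/ is a voiceless obstruent between vowels /a/ and /a/, so it voices to [v]. /t/ is a voiceless obstruent between vowels /e/ and /u/, so it voices to [d]. /f/ is a voiceless obstruent between vowels /i/ and /o/, so it voices to [v]. → [favaeduuwigodrivo].
/gesuupiajulsaxmer/: /s/ is a voiceless obstruent between vowels /e/ and /u/, so it voices to [z]. /p/ is a voiceless obstruent between vowels /u/ and /i/, so it voices to [b]. → [gezuubiajulsaxmer].
/exupeiteupa/: /p/ is a voiceless obstruent between vowels /u/ and /e/, so it voices to [b]. /t/ is a voiceless obstruent between vowels /i/ and /e/, so it voices to [d]. /p/ is a voiceless obstruent between vowels /u/ and /a/, so it voices to [b]. → [exubeideuba].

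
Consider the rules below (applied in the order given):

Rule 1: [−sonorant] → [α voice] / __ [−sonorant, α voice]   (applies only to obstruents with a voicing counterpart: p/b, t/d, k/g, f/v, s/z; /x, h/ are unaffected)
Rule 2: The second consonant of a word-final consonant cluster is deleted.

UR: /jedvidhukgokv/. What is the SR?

Rule 1 (regressive voicing assimilation): /d/ precedes the voiceless obstruent /h/, so it devoices to [t] by assimilation. /k/ precedes the voiced obstruent /g/, so it voices to [g] by assimilation. /k/ precedes the voiced obstruent /v/, so it voices to [g] by assimilation. /jedvidhukgokv/ → jedvithuggogv.
Rule 2 (final cluster simplification): /v/ is the second consonant of a word-final cluster /gv/, so it deletes. /jedvithuggogv/ → jedvithuggog.

jedvithuggog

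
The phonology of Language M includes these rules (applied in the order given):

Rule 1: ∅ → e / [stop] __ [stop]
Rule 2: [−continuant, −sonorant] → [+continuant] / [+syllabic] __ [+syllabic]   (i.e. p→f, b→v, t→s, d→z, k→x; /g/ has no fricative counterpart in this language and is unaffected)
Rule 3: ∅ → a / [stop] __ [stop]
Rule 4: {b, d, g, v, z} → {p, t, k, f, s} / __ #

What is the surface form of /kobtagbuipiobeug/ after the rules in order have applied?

Rule 1 (stop-cluster e-epenthesis): /b/ and /t/ form a stop–stop cluster, so [e] is inserted between them. /g/ and /b/ form a stop–stop cluster, so [e] is inserted between them. /kobtagbuipiobeug/ → kobetagebuipiobeug.
Rule 2 (intervocalic spirantization): /b/ is a stop between vowels /o/ and /e/, so it spirantizes to the fricative [v]. /t/ is a stop between vowels /e/ and /a/, so it spirantizes to the fricative [s]. /b/ is a stop between vowels /e/ and /u/, so it spirantizes to the fricative [v]. /p/ is a stop between vowels /i/ and /i/, so it spirantizes to the fricative [f]. /b/ is a stop between vowels /o/ and /e/, so it spirantizes to the fricative [v]. /kobetagebuipiobeug/ → kovesagevuifioveug.
Rule 3 (stop-cluster a-epenthesis): no segment meets the environment; /kovesagevuifioveug/ is unchanged.
Rule 4 (final devoicing): /g/ is a voiced obstruent in word-final position, so it devoices to [k]. /kovesagevuifioveug/ → kovesagevuifioveuk.

kovesagevuifioveuk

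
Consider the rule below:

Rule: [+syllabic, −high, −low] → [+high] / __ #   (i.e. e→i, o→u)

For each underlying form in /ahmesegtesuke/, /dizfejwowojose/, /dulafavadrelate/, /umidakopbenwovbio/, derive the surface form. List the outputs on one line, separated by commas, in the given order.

/ahmesegtesuke/: /e/ is a mid vowel in word-final position, so it raises to [i]. → [ahmesegtesuki].
/dizfejwowojose/: /e/ is a mid vowel in word-final position, so it raises to [i]. → [dizfejwowojosi].
/dulafavadrelate/: /e/ is a mid vowel in word-final position, so it raises to [i]. → [dulafavadrelati].
/umidakopbenwovbio/: /o/ is a mid vowel in word-final position, so it raises to [u]. → [umidakopbenwovbiu].

ahmesegtesuki, dizfejwowojosi, dulafavadrelati, umidakopbenwovbiu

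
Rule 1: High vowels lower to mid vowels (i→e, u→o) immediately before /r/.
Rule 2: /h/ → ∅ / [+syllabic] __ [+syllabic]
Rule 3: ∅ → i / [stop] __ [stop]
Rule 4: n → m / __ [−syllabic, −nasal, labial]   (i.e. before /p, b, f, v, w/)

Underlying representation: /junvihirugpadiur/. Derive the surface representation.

jumvierugipadior

Rule 1 (pre-rhotic lowering): /i/ is a high vowel immediately before /r/, so it lowers to [e]. /u/ is a high vowel immediately before /r/, so it lowers to [o]. /junvihirugpadiur/ → junviherugpadior.
Rule 2 (intervocalic h-deletion): /h/ occurs between vowels /i/ and /e/, so it deletes. /junviherugpadior/ → junvierugpadior.
Rule 3 (stop-cluster i-epenthesis): /g/ and /p/ form a stop–stop cluster, so [i] is inserted between them. /junvierugpadior/ → junvierugipadior.
Rule 4 (nasal place assimilation): /n/ precedes the labial consonant /v/, so it assimilates in place to [m]. /junvierugipadior/ → jumvierugipadior.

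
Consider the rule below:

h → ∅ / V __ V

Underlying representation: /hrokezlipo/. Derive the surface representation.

No segment of /hrokezlipo/ meets the structural description of the rule, so the form surfaces unchanged.

hrokezlipo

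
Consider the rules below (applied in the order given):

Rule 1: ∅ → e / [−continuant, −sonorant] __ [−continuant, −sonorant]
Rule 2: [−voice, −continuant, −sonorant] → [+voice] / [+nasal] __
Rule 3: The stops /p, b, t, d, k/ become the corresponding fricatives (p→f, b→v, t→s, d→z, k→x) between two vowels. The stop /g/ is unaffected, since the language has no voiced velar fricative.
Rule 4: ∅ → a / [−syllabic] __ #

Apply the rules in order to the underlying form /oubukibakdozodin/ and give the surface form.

Rule 1 (stop-cluster e-epenthesis): /k/ and /d/ form a stop–stop cluster, so [e] is inserted between them. /oubukibakdozodin/ → oubukibakedozodin.
Rule 2 (post-nasal voicing): no segment meets the environment; /oubukibakedozodin/ is unchanged.
Rule 3 (intervocalic spirantization): /b/ is a stop between vowels /u/ and /u/, so it spirantizes to the fricative [v]. /k/ is a stop between vowels /u/ and /i/, so it spirantizes to the fricative [x]. /b/ is a stop between vowels /i/ and /a/, so it spirantizes to the fricative [v]. /k/ is a stop between vowels /a/ and /e/, so it spirantizes to the fricative [x]. /d/ is a stop between vowels /e/ and /o/, so it spirantizes to the fricative [z]. /d/ is a stop between vowels /o/ and /i/, so it spirantizes to the fricative [z]. /oubukibakedozodin/ → ouvuxivaxezozozin.
Rule 4 (final a-epenthesis): the form ends in the consonant /n/, so [a] is inserted word-finally. /ouvuxivaxezozozin/ → ouvuxivaxezozozina.

ouvuxivaxezozozina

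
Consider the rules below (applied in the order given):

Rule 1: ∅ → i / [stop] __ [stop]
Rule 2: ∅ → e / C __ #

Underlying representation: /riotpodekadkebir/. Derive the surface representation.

Rule 1 (stop-cluster i-epenthesis): /t/ and /p/ form a stop–stop cluster, so [i] is inserted between them. /d/ and /k/ form a stop–stop cluster, so [i] is inserted between them. /riotpodekadkebir/ → riotipodekadikebir.
Rule 2 (final e-epenthesis): the form ends in the consonant /r/, so [e] is inserted word-finally. /riotipodekadikebir/ → riotipodekadikebire.

riotipodekadikebire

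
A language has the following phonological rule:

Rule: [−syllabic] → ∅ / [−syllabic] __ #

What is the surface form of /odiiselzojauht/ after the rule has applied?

/t/ is the second consonant of a word-final cluster /ht/, so it deletes.
The other instances of /d/, /s/, /l/, /z/, /j/, /h/ do not occur in the required environment and remain unchanged.
Surface form: [odiiselzojauh].

odiiselzojauh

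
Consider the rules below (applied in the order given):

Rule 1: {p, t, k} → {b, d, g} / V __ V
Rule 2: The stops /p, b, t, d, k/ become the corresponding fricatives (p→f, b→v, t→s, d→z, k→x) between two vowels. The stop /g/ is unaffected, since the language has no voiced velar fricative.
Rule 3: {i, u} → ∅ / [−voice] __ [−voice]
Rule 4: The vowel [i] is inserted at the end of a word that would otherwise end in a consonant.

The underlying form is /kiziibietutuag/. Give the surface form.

kiziiviezuzuagi

Rule 1 (intervocalic voicing): /t/ is a voiceless stop between vowels /e/ and /u/, so it voices to [d]. /t/ is a voiceless stop between vowels /u/ and /u/, so it voices to [d]. /kiziibietutuag/ → kiziibieduduag.
Rule 2 (intervocalic spirantization): /b/ is a stop between vowels /i/ and /i/, so it spirantizes to the fricative [v]. /d/ is a stop between vowels /e/ and /u/, so it spirantizes to the fricative [z]. /d/ is a stop between vowels /u/ and /u/, so it spirantizes to the fricative [z]. /kiziibieduduag/ → kiziiviezuzuag.
Rule 3 (high vowel syncope): no segment meets the environment; /kiziiviezuzuag/ is unchanged.
Rule 4 (final i-epenthesis): the form ends in the consonant /g/, so [i] is inserted word-finally. /kiziiviezuzuag/ → kiziiviezuzuagi.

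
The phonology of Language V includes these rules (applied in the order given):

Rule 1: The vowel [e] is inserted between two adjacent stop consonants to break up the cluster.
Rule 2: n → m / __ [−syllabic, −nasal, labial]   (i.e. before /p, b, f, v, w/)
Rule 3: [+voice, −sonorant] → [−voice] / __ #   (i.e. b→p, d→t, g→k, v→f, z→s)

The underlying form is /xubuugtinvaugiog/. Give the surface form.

xubuugetimvaugiok

Rule 1 (stop-cluster e-epenthesis): /g/ and /t/ form a stop–stop cluster, so [e] is inserted between them. /xubuugtinvaugiog/ → xubuugetinvaugiog.
Rule 2 (nasal place assimilation): /n/ precedes the labial consonant /v/, so it assimilates in place to [m]. /xubuugetinvaugiog/ → xubuugetimvaugiog.
Rule 3 (final devoicing): /g/ is a voiced obstruent in word-final position, so it devoices to [k]. /xubuugetimvaugiog/ → xubuugetimvaugiok.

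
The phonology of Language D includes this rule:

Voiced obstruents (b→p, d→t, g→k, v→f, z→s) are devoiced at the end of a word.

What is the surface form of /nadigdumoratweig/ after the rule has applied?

Scanning /nadigdumoratweig/: /d/ at position 3 is not in the conditioning environment; /g/ at position 5 is not in the conditioning environment; /d/ at position 6 is not in the conditioning environment; /g/ is a voiced obstruent in word-final position, so it devoices to [k].
Result: [nadigdumoratweik].

nadigdumoratweik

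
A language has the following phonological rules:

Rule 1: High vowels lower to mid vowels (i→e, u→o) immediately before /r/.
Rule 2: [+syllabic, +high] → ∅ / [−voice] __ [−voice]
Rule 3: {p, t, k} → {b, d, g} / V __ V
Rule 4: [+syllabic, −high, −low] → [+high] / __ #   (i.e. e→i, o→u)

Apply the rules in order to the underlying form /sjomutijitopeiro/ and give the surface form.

sjomudijidobeeru

Rule 1 (pre-rhotic lowering): /i/ is a high vowel immediately before /r/, so it lowers to [e]. /sjomutijitopeiro/ → sjomutijitopeero.
Rule 2 (high vowel syncope): no segment meets the environment; /sjomutijitopeero/ is unchanged.
Rule 3 (intervocalic voicing): /t/ is a voiceless stop between vowels /u/ and /i/, so it voices to [d]. /t/ is a voiceless stop between vowels /i/ and /o/, so it voices to [d]. /p/ is a voiceless stop between vowels /o/ and /e/, so it voices to [b]. /sjomutijitopeero/ → sjomudijidobeero.
Rule 4 (final vowel raising): /o/ is a mid vowel in word-final position, so it raises to [u]. /sjomudijidobeero/ → sjomudijidobeeru.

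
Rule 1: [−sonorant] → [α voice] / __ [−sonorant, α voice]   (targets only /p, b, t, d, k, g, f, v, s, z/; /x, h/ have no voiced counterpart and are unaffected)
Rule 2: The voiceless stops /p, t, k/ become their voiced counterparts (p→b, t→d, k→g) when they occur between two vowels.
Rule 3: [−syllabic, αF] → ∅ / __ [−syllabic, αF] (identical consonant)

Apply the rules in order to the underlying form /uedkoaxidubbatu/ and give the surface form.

Rule 1 (regressive voicing assimilation): /d/ precedes the voiceless obstruent /k/, so it devoices to [t] by assimilation. /uedkoaxidubbatu/ → uetkoaxidubbatu.
Rule 2 (intervocalic voicing): /t/ is a voiceless stop between vowels /a/ and /u/, so it voices to [d]. /uetkoaxidubbatu/ → uetkoaxidubbadu.
Rule 3 (degemination): /bb/ is a geminate; the first /b/ deletes. /uetkoaxidubbadu/ → uetkoaxidubadu.

uetkoaxidubadu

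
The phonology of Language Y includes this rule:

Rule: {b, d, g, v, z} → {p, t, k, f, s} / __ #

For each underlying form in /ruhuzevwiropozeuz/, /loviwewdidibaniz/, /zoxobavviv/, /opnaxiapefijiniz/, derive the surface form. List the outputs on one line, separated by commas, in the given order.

/ruhuzevwiropozeuz/: /z/ is a voiced obstruent in word-final position, so it devoices to [s]. → [ruhuzevwiropozeus].
/loviwewdidibaniz/: /z/ is a voiced obstruent in word-final position, so it devoices to [s]. → [loviwewdidibanis].
/zoxobavviv/: /v/ is a voiced obstruent in word-final position, so it devoices to [f]. → [zoxobavvif].
/opnaxiapefijiniz/: /z/ is a voiced obstruent in word-final position, so it devoices to [s]. → [opnaxiapefijinis].

ruhuzevwiropozeus, loviwewdidibanis, zoxobavvif, opnaxiapefijinis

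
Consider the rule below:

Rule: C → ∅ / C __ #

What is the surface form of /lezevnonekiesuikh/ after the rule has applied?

/h/ is the second consonant of a word-final cluster /kh/, so it deletes.
Surface form: [lezevnonekiesuik].

lezevnonekiesuik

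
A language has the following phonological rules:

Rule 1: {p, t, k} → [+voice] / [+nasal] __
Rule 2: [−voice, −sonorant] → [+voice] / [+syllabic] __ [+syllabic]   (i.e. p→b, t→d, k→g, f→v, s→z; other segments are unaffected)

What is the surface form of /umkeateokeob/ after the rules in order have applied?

umgeadeogeob

Rule 1 (post-nasal voicing): /k/ is a voiceless stop immediately after the nasal /m/, so it voices to [g]. /umkeateokeob/ → umgeateokeob.
Rule 2 (intervocalic voicing): /t/ is a voiceless obstruent between vowels /a/ and /e/, so it voices to [d]. /k/ is a voiceless obstruent between vowels /o/ and /e/, so it voices to [g]. /umgeateokeob/ → umgeadeogeob.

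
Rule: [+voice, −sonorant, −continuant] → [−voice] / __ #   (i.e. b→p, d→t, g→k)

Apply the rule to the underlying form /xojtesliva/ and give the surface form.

No segment of /xojtesliva/ meets the structural description of the rule, so the form surfaces unchanged.

xojtesliva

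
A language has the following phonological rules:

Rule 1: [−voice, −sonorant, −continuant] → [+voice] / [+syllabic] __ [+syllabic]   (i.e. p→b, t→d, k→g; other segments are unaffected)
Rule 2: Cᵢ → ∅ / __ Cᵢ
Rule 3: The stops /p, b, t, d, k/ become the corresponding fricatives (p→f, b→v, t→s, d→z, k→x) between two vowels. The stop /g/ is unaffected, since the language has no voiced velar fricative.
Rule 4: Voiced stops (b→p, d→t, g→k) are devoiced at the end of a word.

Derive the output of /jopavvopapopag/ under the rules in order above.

jovavovavovak

Rule 1 (intervocalic voicing): /p/ is a voiceless stop between vowels /o/ and /a/, so it voices to [b]. /p/ is a voiceless stop between vowels /o/ and /a/, so it voices to [b]. /p/ is a voiceless stop between vowels /a/ and /o/, so it voices to [b]. /p/ is a voiceless stop between vowels /o/ and /a/, so it voices to [b]. /jopavvopapopag/ → jobavvobabobag.
Rule 2 (degemination): /vv/ is a geminate; the first /v/ deletes. /jobavvobabobag/ → jobavobabobag.
Rule 3 (intervocalic spirantization): /b/ is a stop between vowels /o/ and /a/, so it spirantizes to the fricative [v]. /b/ is a stop between vowels /o/ and /a/, so it spirantizes to the fricative [v]. /b/ is a stop between vowels /a/ and /o/, so it spirantizes to the fricative [v]. /b/ is a stop between vowels /o/ and /a/, so it spirantizes to the fricative [v]. /jobavobabobag/ → jovavovavovag.
Rule 4 (final devoicing): /g/ is a voiced stop in word-final position, so it devoices to [k]. /jovavovavovag/ → jovavovavovak.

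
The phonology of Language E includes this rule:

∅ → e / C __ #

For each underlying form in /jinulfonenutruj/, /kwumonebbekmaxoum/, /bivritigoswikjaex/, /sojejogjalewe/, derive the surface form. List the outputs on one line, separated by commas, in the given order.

jinulfonenutruje, kwumonebbekmaxoume, bivritigoswikjaexe, sojejogjalewe

/jinulfonenutruj/: the form ends in the consonant /j/, so [e] is inserted word-finally. → [jinulfonenutruje].
/kwumonebbekmaxoum/: the form ends in the consonant /m/, so [e] is inserted word-finally. → [kwumonebbekmaxoume].
/bivritigoswikjaex/: the form ends in the consonant /x/, so [e] is inserted word-finally. → [bivritigoswikjaexe].
/sojejogjalewe/: the rule's environment is not met; surfaces unchanged as [sojejogjalewe].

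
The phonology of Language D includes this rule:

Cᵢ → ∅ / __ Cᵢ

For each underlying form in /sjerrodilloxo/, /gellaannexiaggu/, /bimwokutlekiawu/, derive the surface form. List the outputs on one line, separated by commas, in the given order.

/sjerrodilloxo/: /rr/ is a geminate; the first /r/ deletes. /ll/ is a geminate; the first /l/ deletes. → [sjerodiloxo].
/gellaannexiaggu/: /ll/ is a geminate; the first /l/ deletes. /nn/ is a geminate; the first /n/ deletes. /gg/ is a geminate; the first /g/ deletes. → [gelaanexiagu].
/bimwokutlekiawu/: the rule's environment is not met; surfaces unchanged as [bimwokutlekiawu].

sjerodiloxo, gelaanexiagu, bimwokutlekiawu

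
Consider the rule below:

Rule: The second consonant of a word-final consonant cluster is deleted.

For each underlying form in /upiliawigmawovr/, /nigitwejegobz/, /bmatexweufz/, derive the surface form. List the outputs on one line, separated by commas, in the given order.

upiliawigmawov, nigitwejegob, bmatexweuf

/upiliawigmawovr/: /r/ is the second consonant of a word-final cluster /vr/, so it deletes. → [upiliawigmawov].
/nigitwejegobz/: /z/ is the second consonant of a word-final cluster /bz/, so it deletes. → [nigitwejegob].
/bmatexweufz/: /z/ is the second consonant of a word-final cluster /fz/, so it deletes. → [bmatexweuf].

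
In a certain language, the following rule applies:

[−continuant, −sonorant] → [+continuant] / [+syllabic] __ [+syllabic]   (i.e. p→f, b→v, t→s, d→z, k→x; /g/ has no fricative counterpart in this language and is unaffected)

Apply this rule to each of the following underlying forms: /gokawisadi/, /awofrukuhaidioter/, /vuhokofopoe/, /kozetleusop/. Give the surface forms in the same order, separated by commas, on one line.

/gokawisadi/: /k/ is a stop between vowels /o/ and /a/, so it spirantizes to the fricative [x]. /d/ is a stop between vowels /a/ and /i/, so it spirantizes to the fricative [z]. → [goxawisazi].
/awofrukuhaidioter/: /k/ is a stop between vowels /u/ and /u/, so it spirantizes to the fricative [x]. /d/ is a stop between vowels /i/ and /i/, so it spirantizes to the fricative [z]. /t/ is a stop between vowels /o/ and /e/, so it spirantizes to the fricative [s]. → [awofruxuhaizioser].
/vuhokofopoe/: /k/ is a stop between vowels /o/ and /o/, so it spirantizes to the fricative [x]. /p/ is a stop between vowels /o/ and /o/, so it spirantizes to the fricative [f]. → [vuhoxofofoe].
/kozetleusop/: the rule's environment is not met; surfaces unchanged as [kozetleusop].

goxawisazi, awofruxuhaizioser, vuhoxofofoe, kozetleusop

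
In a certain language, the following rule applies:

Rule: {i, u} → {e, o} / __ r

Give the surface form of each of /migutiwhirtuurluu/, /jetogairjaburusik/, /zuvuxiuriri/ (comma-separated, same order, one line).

migutiwhertuorluu, jetogaerjaborusik, zuvuxioreri

/migutiwhirtuurluu/: /i/ is a high vowel immediately before /r/, so it lowers to [e]. /u/ is a high vowel immediately before /r/, so it lowers to [o]. → [migutiwhertuorluu].
/jetogairjaburusik/: /i/ is a high vowel immediately before /r/, so it lowers to [e]. /u/ is a high vowel immediately before /r/, so it lowers to [o]. → [jetogaerjaborusik].
/zuvuxiuriri/: /u/ is a high vowel immediately before /r/, so it lowers to [o]. /i/ is a high vowel immediately before /r/, so it lowers to [e]. → [zuvuxioreri].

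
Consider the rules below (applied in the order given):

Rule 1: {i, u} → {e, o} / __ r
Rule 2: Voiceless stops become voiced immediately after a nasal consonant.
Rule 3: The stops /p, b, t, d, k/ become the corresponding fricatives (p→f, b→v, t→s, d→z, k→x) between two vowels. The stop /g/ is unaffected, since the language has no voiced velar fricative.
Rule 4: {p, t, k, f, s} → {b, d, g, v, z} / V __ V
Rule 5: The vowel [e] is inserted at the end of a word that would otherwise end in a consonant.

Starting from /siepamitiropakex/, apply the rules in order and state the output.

sievamizerovaxexe

Rule 1 (pre-rhotic lowering): /i/ is a high vowel immediately before /r/, so it lowers to [e]. /siepamitiropakex/ → siepamiteropakex.
Rule 2 (post-nasal voicing): no segment meets the environment; /siepamiteropakex/ is unchanged.
Rule 3 (intervocalic spirantization): /p/ is a stop between vowels /e/ and /a/, so it spirantizes to the fricative [f]. /t/ is a stop between vowels /i/ and /e/, so it spirantizes to the fricative [s]. /p/ is a stop between vowels /o/ and /a/, so it spirantizes to the fricative [f]. /k/ is a stop between vowels /a/ and /e/, so it spirantizes to the fricative [x]. /siepamiteropakex/ → siefamiserofaxex.
Rule 4 (intervocalic voicing): /f/ is a voiceless obstruent between vowels /e/ and /a/, so it voices to [v]. /s/ is a voiceless obstruent between vowels /i/ and /e/, so it voices to [z]. /f/ is a voiceless obstruent between vowels /o/ and /a/, so it voices to [v]. /siefamiserofaxex/ → sievamizerovaxex.
Rule 5 (final e-epenthesis): the form ends in the consonant /x/, so [e] is inserted word-finally. /sievamizerovaxex/ → sievamizerovaxexe.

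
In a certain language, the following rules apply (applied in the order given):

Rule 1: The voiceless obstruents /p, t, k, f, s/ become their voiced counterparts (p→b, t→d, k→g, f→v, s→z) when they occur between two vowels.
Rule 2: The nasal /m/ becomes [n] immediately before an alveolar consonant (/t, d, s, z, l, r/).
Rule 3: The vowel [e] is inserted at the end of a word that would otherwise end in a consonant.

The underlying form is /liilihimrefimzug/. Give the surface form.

liilihinrevinzuge

Rule 1 (intervocalic voicing): /f/ is a voiceless obstruent between vowels /e/ and /i/, so it voices to [v]. /liilihimrefimzug/ → liilihimrevimzug.
Rule 2 (nasal place assimilation): /m/ precedes the alveolar consonant /r/, so it assimilates in place to [n]. /m/ precedes the alveolar consonant /z/, so it assimilates in place to [n]. /liilihimrevimzug/ → liilihinrevinzug.
Rule 3 (final e-epenthesis): the form ends in the consonant /g/, so [e] is inserted word-finally. /liilihinrevinzug/ → liilihinrevinzuge.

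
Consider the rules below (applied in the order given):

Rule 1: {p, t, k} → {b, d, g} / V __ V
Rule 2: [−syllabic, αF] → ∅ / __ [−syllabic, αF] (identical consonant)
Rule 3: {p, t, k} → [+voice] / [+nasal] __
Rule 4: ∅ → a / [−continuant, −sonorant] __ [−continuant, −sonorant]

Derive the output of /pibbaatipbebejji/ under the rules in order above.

pibaadipabebeji

Rule 1 (intervocalic voicing): /t/ is a voiceless stop between vowels /a/ and /i/, so it voices to [d]. /pibbaatipbebejji/ → pibbaadipbebejji.
Rule 2 (degemination): /bb/ is a geminate; the first /b/ deletes. /jj/ is a geminate; the first /j/ deletes. /pibbaadipbebejji/ → pibaadipbebeji.
Rule 3 (post-nasal voicing): no segment meets the environment; /pibaadipbebeji/ is unchanged.
Rule 4 (stop-cluster a-epenthesis): /p/ and /b/ form a stop–stop cluster, so [a] is inserted between them. /pibaadipbebeji/ → pibaadipabebeji.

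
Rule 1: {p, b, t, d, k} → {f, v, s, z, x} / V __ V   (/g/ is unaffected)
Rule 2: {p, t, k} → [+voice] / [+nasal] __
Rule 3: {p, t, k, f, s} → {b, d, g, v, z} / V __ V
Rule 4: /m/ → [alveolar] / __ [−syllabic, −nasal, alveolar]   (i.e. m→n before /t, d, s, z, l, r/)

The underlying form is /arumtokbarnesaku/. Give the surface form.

Rule 1 (intervocalic spirantization): /k/ is a stop between vowels /a/ and /u/, so it spirantizes to the fricative [x]. /arumtokbarnesaku/ → arumtokbarnesaxu.
Rule 2 (post-nasal voicing): /t/ is a voiceless stop immediately after the nasal /m/, so it voices to [d]. /arumtokbarnesaxu/ → arumdokbarnesaxu.
Rule 3 (intervocalic voicing): /s/ is a voiceless obstruent between vowels /e/ and /a/, so it voices to [z]. /arumdokbarnesaxu/ → arumdokbarnezaxu.
Rule 4 (nasal place assimilation): /m/ precedes the alveolar consonant /d/, so it assimilates in place to [n]. /arumdokbarnezaxu/ → arundokbarnezaxu.

arundokbarnezaxu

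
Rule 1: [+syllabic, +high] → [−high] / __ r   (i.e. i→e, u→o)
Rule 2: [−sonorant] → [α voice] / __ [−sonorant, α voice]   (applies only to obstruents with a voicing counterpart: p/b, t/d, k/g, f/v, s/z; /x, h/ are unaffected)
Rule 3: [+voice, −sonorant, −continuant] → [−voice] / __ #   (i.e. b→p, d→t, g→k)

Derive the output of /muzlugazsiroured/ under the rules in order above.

Rule 1 (pre-rhotic lowering): /i/ is a high vowel immediately before /r/, so it lowers to [e]. /u/ is a high vowel immediately before /r/, so it lowers to [o]. /muzlugazsiroured/ → muzlugazseroored.
Rule 2 (regressive voicing assimilation): /z/ precedes the voiceless obstruent /s/, so it devoices to [s] by assimilation. /muzlugazseroored/ → muzlugasseroored.
Rule 3 (final devoicing): /d/ is a voiced stop in word-final position, so it devoices to [t]. /muzlugasseroored/ → muzlugasserooret.

muzlugasserooret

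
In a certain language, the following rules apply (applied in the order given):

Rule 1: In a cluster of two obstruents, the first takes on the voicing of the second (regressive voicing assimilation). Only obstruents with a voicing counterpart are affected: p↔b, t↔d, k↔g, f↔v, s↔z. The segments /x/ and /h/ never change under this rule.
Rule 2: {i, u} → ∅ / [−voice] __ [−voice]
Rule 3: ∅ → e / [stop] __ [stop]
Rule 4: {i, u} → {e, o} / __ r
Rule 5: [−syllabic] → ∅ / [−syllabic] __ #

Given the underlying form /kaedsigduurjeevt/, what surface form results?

Rule 1 (regressive voicing assimilation): /d/ precedes the voiceless obstruent /s/, so it devoices to [t] by assimilation. /v/ precedes the voiceless obstruent /t/, so it devoices to [f] by assimilation. /kaedsigduurjeevt/ → kaetsigduurjeeft.
Rule 2 (high vowel syncope): no segment meets the environment; /kaetsigduurjeeft/ is unchanged.
Rule 3 (stop-cluster e-epenthesis): /g/ and /d/ form a stop–stop cluster, so [e] is inserted between them. /kaetsigduurjeeft/ → kaetsigeduurjeeft.
Rule 4 (pre-rhotic lowering): /u/ is a high vowel immediately before /r/, so it lowers to [o]. /kaetsigeduurjeeft/ → kaetsigeduorjeeft.
Rule 5 (final cluster simplification): /t/ is the second consonant of a word-final cluster /ft/, so it deletes. /kaetsigeduorjeeft/ → kaetsigeduorjeef.

kaetsigeduorjeef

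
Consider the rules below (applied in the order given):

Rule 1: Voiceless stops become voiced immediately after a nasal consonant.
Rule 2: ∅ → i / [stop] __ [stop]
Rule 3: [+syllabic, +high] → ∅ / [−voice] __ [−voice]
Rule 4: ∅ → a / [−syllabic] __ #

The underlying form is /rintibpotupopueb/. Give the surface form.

rindibipotpopueba

Rule 1 (post-nasal voicing): /t/ is a voiceless stop immediately after the nasal /n/, so it voices to [d]. /rintibpotupopueb/ → rindibpotupopueb.
Rule 2 (stop-cluster i-epenthesis): /b/ and /p/ form a stop–stop cluster, so [i] is inserted between them. /rindibpotupopueb/ → rindibipotupopueb.
Rule 3 (high vowel syncope): /u/ is a high vowel flanked by voiceless consonants /t/ and /p/, so it deletes. /rindibipotupopueb/ → rindibipotpopueb.
Rule 4 (final a-epenthesis): the form ends in the consonant /b/, so [a] is inserted word-finally. /rindibipotpopueb/ → rindibipotpopueba.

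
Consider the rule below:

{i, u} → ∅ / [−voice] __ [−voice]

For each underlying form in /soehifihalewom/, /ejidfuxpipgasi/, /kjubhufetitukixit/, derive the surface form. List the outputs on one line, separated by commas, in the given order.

/soehifihalewom/: /i/ is a high vowel flanked by voiceless consonants /h/ and /f/, so it deletes. /i/ is a high vowel flanked by voiceless consonants /f/ and /h/, so it deletes. → [soehfhalewom].
/ejidfuxpipgasi/: /u/ is a high vowel flanked by voiceless consonants /f/ and /x/, so it deletes. /i/ is a high vowel flanked by voiceless consonants /p/ and /p/, so it deletes. → [ejidfxppgasi].
/kjubhufetitukixit/: /u/ is a high vowel flanked by voiceless consonants /h/ and /f/, so it deletes. /i/ is a high vowel flanked by voiceless consonants /t/ and /t/, so it deletes. /u/ is a high vowel flanked by voiceless consonants /t/ and /k/, so it deletes. /i/ is a high vowel flanked by voiceless consonants /k/ and /x/, so it deletes. /i/ is a high vowel flanked by voiceless consonants /x/ and /t/, so it deletes. → [kjubhfettkxt].

soehfhalewom, ejidfxppgasi, kjubhfettkxt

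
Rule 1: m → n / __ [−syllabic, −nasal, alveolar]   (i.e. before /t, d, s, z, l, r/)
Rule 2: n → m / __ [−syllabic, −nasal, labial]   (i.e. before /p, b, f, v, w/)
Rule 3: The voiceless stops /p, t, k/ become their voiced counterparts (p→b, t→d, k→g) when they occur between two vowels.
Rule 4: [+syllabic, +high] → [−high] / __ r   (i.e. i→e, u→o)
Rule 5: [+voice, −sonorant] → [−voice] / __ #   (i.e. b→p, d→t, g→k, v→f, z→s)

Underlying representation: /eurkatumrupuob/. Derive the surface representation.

eorkadunrubuop

Rule 1 (nasal place assimilation): /m/ precedes the alveolar consonant /r/, so it assimilates in place to [n]. /eurkatumrupuob/ → eurkatunrupuob.
Rule 2 (nasal place assimilation): no segment meets the environment; /eurkatunrupuob/ is unchanged.
Rule 3 (intervocalic voicing): /t/ is a voiceless stop between vowels /a/ and /u/, so it voices to [d]. /p/ is a voiceless stop between vowels /u/ and /u/, so it voices to [b]. /eurkatunrupuob/ → eurkadunrubuob.
Rule 4 (pre-rhotic lowering): /u/ is a high vowel immediately before /r/, so it lowers to [o]. /eurkadunrubuob/ → eorkadunrubuob.
Rule 5 (final devoicing): /b/ is a voiced obstruent in word-final position, so it devoices to [p]. /eorkadunrubuob/ → eorkadunrubuop.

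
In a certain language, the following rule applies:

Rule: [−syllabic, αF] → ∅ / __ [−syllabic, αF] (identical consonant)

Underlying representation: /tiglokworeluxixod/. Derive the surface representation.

tiglokworeluxixod

No segment of /tiglokworeluxixod/ meets the structural description of the rule, so the form surfaces unchanged.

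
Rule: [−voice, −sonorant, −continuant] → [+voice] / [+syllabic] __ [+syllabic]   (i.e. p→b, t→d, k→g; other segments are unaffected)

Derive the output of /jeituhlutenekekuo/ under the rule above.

jeiduhludenegeguo

/t/ is a voiceless stop between vowels /i/ and /u/, so it voices to [d].
/t/ is a voiceless stop between vowels /u/ and /e/, so it voices to [d].
/k/ is a voiceless stop between vowels /e/ and /e/, so it voices to [g].
/k/ is a voiceless stop between vowels /e/ and /u/, so it voices to [g].
Surface form: [jeiduhludenegeguo].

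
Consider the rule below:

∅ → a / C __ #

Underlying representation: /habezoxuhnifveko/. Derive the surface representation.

No segment of /habezoxuhnifveko/ meets the structural description of the rule, so the form surfaces unchanged.

habezoxuhnifveko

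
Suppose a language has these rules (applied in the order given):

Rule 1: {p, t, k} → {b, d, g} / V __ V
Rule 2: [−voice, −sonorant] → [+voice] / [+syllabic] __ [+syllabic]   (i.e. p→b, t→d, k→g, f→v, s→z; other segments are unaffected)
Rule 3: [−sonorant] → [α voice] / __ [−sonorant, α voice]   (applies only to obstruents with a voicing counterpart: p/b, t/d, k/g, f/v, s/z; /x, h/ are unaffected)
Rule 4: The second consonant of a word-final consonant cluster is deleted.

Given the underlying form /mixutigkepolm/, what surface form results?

mixudikkebol

Rule 1 (intervocalic voicing): /t/ is a voiceless stop between vowels /u/ and /i/, so it voices to [d]. /p/ is a voiceless stop between vowels /e/ and /o/, so it voices to [b]. /mixutigkepolm/ → mixudigkebolm.
Rule 2 (intervocalic voicing): no segment meets the environment; /mixudigkebolm/ is unchanged.
Rule 3 (regressive voicing assimilation): /g/ precedes the voiceless obstruent /k/, so it devoices to [k] by assimilation. /mixudigkebolm/ → mixudikkebolm.
Rule 4 (final cluster simplification): /m/ is the second consonant of a word-final cluster /lm/, so it deletes. /mixudikkebolm/ → mixudikkebol.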